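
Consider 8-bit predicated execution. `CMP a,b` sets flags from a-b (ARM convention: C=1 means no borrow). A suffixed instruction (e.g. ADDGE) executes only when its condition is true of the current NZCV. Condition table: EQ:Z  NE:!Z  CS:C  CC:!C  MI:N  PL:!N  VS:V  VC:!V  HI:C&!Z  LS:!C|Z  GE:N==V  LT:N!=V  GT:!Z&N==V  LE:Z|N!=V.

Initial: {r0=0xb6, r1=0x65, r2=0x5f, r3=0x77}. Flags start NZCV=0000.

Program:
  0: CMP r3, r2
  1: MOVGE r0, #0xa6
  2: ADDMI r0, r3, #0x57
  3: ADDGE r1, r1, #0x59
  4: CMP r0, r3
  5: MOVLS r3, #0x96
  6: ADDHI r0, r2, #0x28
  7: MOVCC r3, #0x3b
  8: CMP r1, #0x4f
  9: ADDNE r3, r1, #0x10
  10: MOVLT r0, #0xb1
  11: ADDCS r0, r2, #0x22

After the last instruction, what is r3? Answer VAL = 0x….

VAL = 0xce

0: ✓ CMP  NZCV=0010
1: ✓ MOVGE  r0←0xa6
2: · ADDMI
3: ✓ ADDGE  r1←0xbe
4: ✓ CMP  NZCV=0011
5: · MOVLS
6: ✓ ADDHI  r0←0x87
7: · MOVCC
8: ✓ CMP  NZCV=0011
9: ✓ ADDNE  r3←0xce
10: ✓ MOVLT  r0←0xb1
11: ✓ ADDCS  r0←0x81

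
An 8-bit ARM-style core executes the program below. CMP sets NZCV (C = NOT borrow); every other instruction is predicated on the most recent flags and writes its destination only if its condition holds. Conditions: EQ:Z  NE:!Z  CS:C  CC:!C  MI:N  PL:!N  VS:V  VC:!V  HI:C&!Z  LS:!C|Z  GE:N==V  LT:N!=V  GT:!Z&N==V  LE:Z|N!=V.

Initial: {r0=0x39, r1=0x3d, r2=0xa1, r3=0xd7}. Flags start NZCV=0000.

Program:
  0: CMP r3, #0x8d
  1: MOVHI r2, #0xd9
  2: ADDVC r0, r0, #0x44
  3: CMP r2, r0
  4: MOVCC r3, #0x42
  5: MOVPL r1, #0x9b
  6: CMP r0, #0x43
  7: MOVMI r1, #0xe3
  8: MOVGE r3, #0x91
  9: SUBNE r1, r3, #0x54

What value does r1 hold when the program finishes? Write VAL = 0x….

0: ✓ CMP  NZCV=0010
1: ✓ MOVHI  r2←0xd9
2: ✓ ADDVC  r0←0x7d
3: ✓ CMP  NZCV=0011
4: · MOVCC
5: ✓ MOVPL  r1←0x9b
6: ✓ CMP  NZCV=0010
7: · MOVMI
8: ✓ MOVGE  r3←0x91
9: ✓ SUBNE  r1←0x3d

VAL = 0x3d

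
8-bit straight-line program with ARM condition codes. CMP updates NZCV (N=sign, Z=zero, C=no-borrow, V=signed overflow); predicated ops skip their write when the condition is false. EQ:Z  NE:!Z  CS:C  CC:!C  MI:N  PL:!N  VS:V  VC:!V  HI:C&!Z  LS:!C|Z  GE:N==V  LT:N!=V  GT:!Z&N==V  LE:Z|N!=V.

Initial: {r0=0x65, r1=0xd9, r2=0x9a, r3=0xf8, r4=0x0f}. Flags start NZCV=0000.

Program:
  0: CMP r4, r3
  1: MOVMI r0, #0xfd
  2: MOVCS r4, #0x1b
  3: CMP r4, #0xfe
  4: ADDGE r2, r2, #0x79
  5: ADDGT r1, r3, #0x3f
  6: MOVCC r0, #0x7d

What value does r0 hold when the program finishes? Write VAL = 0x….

VAL = 0x7d

0: ✓ CMP  NZCV=0000
1: · MOVMI
2: · MOVCS
3: ✓ CMP  NZCV=0000
4: ✓ ADDGE  r2←0x13
5: ✓ ADDGT  r1←0x37
6: ✓ MOVCC  r0←0x7d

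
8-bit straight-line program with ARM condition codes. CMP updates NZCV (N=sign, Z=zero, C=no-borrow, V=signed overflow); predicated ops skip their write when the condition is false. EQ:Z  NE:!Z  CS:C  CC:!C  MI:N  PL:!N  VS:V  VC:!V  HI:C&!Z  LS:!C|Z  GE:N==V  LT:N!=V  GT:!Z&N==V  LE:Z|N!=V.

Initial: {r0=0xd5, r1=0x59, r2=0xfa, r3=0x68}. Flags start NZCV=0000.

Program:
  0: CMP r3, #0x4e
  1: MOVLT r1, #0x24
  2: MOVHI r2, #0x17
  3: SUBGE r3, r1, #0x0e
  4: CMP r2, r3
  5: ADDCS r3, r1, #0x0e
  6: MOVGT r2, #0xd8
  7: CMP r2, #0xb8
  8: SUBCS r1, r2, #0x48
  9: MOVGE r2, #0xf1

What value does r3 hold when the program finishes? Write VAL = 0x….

0: ✓ CMP  NZCV=0010
1: · MOVLT
2: ✓ MOVHI  r2←0x17
3: ✓ SUBGE  r3←0x4b
4: ✓ CMP  NZCV=1000
5: · ADDCS
6: · MOVGT
7: ✓ CMP  NZCV=0000
8: · SUBCS
9: ✓ MOVGE  r2←0xf1

VAL = 0x4b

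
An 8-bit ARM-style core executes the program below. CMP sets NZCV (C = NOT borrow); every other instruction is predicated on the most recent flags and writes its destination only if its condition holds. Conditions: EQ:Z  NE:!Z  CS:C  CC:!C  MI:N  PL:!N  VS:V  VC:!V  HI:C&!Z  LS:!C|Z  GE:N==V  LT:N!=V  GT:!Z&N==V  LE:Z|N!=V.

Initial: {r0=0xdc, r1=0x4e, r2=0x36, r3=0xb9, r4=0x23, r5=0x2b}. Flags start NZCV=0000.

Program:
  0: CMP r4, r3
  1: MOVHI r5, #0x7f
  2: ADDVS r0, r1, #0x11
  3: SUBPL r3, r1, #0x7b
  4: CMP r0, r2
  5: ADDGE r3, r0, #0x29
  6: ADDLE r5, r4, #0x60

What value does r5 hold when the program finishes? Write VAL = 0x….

[0] flags=0000 → (cmp)
[1] flags=0000 HI?F → skip
[2] flags=0000 VS?F → skip
[3] flags=0000 PL?T → r3=0xd3
[4] flags=1010 → (cmp)
[5] flags=1010 GE?F → skip
[6] flags=1010 LE?T → r5=0x83

VAL = 0x83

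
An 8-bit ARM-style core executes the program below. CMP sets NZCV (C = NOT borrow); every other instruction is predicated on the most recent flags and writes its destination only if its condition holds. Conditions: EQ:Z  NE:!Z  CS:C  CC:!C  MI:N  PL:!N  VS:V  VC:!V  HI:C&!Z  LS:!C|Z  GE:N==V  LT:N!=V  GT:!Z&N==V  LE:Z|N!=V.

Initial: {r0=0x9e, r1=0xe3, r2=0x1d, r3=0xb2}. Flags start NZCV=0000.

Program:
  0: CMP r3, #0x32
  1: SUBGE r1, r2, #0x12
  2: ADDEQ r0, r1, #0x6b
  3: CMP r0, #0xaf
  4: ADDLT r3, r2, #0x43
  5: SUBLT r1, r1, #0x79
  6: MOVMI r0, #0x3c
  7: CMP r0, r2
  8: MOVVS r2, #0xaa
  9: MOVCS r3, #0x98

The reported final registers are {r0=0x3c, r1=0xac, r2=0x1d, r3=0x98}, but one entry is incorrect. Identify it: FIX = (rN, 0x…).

FIX = (r1, 0x6a)

[0] flags=1010 → (cmp)
[1] flags=1010 GE?F → skip
[2] flags=1010 EQ?F → skip
[3] flags=1000 → (cmp)
[4] flags=1000 LT?T → r3=0x60
[5] flags=1000 LT?T → r1=0x6a
[6] flags=1000 MI?T → r0=0x3c
[7] flags=0010 → (cmp)
[8] flags=0010 VS?F → skip
[9] flags=0010 CS?T → r3=0x98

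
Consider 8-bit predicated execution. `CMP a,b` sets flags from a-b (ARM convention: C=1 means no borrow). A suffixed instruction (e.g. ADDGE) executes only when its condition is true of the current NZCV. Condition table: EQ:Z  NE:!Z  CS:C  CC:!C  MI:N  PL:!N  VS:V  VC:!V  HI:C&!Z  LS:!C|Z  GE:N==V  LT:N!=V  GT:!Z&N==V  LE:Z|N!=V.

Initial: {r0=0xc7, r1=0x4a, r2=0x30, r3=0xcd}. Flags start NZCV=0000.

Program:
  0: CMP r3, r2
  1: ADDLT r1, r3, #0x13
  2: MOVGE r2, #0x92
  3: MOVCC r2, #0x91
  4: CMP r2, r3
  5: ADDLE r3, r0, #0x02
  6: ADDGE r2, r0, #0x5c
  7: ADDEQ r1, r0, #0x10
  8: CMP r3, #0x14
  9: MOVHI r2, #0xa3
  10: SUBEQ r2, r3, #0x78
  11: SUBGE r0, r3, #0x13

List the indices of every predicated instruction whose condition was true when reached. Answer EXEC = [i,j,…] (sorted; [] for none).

[0] flags=1010 → (cmp)
[1] flags=1010 LT?T → r1=0xe0
[2] flags=1010 GE?F → skip
[3] flags=1010 CC?F → skip
[4] flags=0000 → (cmp)
[5] flags=0000 LE?F → skip
[6] flags=0000 GE?T → r2=0x23
[7] flags=0000 EQ?F → skip
[8] flags=1010 → (cmp)
[9] flags=1010 HI?T → r2=0xa3
[10] flags=1010 EQ?F → skip
[11] flags=1010 GE?F → skip

EXEC = [1,6,9]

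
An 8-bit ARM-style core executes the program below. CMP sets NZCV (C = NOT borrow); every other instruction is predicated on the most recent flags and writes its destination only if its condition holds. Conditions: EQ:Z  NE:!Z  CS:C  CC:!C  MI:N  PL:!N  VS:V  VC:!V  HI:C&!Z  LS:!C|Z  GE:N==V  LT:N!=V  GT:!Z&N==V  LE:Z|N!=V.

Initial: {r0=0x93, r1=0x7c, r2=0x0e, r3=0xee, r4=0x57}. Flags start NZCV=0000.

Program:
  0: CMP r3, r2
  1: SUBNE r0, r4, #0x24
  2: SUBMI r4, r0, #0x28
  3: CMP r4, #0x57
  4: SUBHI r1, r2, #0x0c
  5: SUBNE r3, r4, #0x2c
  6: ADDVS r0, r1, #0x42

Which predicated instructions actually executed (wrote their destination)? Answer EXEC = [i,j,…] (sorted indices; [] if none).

EXEC = [1,2,5]

[0] flags=1010 → (cmp)
[1] flags=1010 NE?T → r0=0x33
[2] flags=1010 MI?T → r4=0x0b
[3] flags=1000 → (cmp)
[4] flags=1000 HI?F → skip
[5] flags=1000 NE?T → r3=0xdf
[6] flags=1000 VS?F → skip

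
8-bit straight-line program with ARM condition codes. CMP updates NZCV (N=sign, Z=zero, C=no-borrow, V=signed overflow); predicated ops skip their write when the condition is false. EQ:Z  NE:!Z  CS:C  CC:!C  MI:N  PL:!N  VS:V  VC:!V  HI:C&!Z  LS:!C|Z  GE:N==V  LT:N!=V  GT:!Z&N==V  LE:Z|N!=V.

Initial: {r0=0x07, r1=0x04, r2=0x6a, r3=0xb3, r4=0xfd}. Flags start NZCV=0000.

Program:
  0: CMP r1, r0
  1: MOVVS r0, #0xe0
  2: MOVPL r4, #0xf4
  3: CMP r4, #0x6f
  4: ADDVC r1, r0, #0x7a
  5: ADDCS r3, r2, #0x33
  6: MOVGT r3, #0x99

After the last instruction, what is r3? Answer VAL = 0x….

VAL = 0x9d

[0] flags=1000 → (cmp)
[1] flags=1000 VS?F → skip
[2] flags=1000 PL?F → skip
[3] flags=1010 → (cmp)
[4] flags=1010 VC?T → r1=0x81
[5] flags=1010 CS?T → r3=0x9d
[6] flags=1010 GT?F → skip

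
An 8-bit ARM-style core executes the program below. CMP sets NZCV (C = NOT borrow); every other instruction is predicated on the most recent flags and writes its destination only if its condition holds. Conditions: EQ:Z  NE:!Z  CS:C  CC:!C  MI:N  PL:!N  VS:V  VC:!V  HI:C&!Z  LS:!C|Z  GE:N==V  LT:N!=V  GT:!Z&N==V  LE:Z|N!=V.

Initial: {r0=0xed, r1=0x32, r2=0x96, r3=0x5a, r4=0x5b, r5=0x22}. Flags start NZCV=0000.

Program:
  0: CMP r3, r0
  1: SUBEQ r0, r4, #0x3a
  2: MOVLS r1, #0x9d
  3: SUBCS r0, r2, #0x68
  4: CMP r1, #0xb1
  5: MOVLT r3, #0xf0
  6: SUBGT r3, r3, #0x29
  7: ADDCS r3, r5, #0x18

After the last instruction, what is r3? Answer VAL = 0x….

[0] flags=0000 → (cmp)
[1] flags=0000 EQ?F → skip
[2] flags=0000 LS?T → r1=0x9d
[3] flags=0000 CS?F → skip
[4] flags=1000 → (cmp)
[5] flags=1000 LT?T → r3=0xf0
[6] flags=1000 GT?F → skip
[7] flags=1000 CS?F → skip

VAL = 0xf0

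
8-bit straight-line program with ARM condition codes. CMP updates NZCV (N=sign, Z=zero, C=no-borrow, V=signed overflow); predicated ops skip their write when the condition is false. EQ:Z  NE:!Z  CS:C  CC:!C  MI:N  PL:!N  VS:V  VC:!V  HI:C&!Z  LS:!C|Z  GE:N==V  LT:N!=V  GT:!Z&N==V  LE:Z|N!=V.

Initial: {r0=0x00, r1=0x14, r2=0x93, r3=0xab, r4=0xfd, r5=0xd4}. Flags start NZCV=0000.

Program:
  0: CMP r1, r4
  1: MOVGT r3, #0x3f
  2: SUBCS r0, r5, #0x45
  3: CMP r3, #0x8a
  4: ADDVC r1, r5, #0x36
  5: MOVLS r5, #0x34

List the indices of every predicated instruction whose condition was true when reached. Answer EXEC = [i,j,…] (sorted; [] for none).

EXEC = [1,5]

0: ✓ CMP  NZCV=0000
1: ✓ MOVGT  r3←0x3f
2: · SUBCS
3: ✓ CMP  NZCV=1001
4: · ADDVC
5: ✓ MOVLS  r5←0x34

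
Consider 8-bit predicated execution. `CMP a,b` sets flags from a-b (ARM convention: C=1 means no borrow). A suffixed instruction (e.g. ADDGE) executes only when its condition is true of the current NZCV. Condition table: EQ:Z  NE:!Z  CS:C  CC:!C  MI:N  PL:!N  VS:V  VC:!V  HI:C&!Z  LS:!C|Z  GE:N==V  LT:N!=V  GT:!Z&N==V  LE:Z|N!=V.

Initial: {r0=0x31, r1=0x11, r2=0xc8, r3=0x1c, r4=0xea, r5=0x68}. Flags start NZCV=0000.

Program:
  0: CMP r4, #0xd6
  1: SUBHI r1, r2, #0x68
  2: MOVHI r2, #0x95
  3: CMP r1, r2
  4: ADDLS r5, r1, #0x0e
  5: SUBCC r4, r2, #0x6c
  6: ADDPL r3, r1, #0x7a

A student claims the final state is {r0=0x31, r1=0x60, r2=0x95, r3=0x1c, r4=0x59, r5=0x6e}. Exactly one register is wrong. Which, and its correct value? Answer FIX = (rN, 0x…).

FIX = (r4, 0x29)

0: ✓ CMP  NZCV=0010
1: ✓ SUBHI  r1←0x60
2: ✓ MOVHI  r2←0x95
3: ✓ CMP  NZCV=1001
4: ✓ ADDLS  r5←0x6e
5: ✓ SUBCC  r4←0x29
6: · ADDPL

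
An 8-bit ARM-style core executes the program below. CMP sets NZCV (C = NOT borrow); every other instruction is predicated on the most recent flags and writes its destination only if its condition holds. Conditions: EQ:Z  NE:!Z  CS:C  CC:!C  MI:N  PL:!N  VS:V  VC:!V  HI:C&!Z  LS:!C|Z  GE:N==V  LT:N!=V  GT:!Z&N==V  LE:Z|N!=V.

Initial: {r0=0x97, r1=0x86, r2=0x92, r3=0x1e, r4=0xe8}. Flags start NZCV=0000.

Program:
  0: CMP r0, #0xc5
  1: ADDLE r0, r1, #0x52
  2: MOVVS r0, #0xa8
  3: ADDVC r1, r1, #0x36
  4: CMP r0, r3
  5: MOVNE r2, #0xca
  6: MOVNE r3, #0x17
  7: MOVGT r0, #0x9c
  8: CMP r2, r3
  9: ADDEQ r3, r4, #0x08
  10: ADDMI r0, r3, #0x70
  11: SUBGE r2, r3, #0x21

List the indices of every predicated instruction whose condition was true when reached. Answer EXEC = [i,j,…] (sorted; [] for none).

[0] flags=1000 → (cmp)
[1] flags=1000 LE?T → r0=0xd8
[2] flags=1000 VS?F → skip
[3] flags=1000 VC?T → r1=0xbc
[4] flags=1010 → (cmp)
[5] flags=1010 NE?T → r2=0xca
[6] flags=1010 NE?T → r3=0x17
[7] flags=1010 GT?F → skip
[8] flags=1010 → (cmp)
[9] flags=1010 EQ?F → skip
[10] flags=1010 MI?T → r0=0x87
[11] flags=1010 GE?F → skip

EXEC = [1,3,5,6,10]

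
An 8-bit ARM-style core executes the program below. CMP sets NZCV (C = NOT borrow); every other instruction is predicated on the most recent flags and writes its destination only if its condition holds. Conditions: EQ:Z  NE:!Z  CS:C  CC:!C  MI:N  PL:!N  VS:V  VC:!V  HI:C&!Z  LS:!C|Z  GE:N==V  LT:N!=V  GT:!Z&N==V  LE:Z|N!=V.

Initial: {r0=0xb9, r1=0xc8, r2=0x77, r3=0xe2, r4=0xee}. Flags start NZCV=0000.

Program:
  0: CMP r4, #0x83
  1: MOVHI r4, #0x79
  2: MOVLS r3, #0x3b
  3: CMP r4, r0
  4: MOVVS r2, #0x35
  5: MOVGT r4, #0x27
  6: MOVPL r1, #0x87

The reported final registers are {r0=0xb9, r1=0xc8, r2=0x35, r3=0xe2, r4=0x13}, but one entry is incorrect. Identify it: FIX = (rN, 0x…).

0: ✓ CMP  NZCV=0010
1: ✓ MOVHI  r4←0x79
2: · MOVLS
3: ✓ CMP  NZCV=1001
4: ✓ MOVVS  r2←0x35
5: ✓ MOVGT  r4←0x27
6: · MOVPL

FIX = (r4, 0x27)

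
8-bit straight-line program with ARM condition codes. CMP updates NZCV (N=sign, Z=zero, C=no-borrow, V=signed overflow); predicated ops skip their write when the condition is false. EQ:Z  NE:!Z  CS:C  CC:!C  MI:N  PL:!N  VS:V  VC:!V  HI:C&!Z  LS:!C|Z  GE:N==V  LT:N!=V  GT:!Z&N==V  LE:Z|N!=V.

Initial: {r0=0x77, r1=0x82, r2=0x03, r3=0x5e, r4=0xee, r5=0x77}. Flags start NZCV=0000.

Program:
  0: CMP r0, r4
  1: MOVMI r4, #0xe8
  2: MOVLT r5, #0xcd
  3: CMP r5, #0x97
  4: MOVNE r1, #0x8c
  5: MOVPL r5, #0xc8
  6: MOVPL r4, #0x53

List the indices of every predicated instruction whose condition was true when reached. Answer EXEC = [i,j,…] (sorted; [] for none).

[0] flags=1001 → (cmp)
[1] flags=1001 MI?T → r4=0xe8
[2] flags=1001 LT?F → skip
[3] flags=1001 → (cmp)
[4] flags=1001 NE?T → r1=0x8c
[5] flags=1001 PL?F → skip
[6] flags=1001 PL?F → skip

EXEC = [1,4]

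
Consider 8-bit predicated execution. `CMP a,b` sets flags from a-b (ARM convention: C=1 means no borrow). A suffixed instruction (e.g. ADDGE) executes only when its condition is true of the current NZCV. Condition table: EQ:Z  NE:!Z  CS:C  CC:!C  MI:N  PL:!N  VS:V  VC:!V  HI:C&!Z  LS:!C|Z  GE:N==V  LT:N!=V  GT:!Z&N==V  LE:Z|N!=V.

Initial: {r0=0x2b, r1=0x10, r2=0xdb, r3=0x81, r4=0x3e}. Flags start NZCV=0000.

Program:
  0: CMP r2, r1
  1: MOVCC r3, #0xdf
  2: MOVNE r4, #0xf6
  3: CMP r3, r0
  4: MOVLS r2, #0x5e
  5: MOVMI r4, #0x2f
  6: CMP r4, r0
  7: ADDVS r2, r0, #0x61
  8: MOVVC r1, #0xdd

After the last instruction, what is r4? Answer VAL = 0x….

0: ✓ CMP  NZCV=1010
1: · MOVCC
2: ✓ MOVNE  r4←0xf6
3: ✓ CMP  NZCV=0011
4: · MOVLS
5: · MOVMI
6: ✓ CMP  NZCV=1010
7: · ADDVS
8: ✓ MOVVC  r1←0xdd

VAL = 0xf6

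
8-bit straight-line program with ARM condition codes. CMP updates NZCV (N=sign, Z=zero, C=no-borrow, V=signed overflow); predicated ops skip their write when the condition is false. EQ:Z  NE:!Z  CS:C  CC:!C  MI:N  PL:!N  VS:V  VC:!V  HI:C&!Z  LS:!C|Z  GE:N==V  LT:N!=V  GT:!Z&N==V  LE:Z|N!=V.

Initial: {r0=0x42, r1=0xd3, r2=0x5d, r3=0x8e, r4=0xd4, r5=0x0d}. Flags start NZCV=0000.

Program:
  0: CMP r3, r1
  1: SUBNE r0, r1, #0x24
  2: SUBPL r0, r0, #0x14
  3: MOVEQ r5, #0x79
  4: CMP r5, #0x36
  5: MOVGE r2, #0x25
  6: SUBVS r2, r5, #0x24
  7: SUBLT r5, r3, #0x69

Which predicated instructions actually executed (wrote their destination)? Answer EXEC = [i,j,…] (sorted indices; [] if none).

[0] flags=1000 → (cmp)
[1] flags=1000 NE?T → r0=0xaf
[2] flags=1000 PL?F → skip
[3] flags=1000 EQ?F → skip
[4] flags=1000 → (cmp)
[5] flags=1000 GE?F → skip
[6] flags=1000 VS?F → skip
[7] flags=1000 LT?T → r5=0x25

EXEC = [1,7]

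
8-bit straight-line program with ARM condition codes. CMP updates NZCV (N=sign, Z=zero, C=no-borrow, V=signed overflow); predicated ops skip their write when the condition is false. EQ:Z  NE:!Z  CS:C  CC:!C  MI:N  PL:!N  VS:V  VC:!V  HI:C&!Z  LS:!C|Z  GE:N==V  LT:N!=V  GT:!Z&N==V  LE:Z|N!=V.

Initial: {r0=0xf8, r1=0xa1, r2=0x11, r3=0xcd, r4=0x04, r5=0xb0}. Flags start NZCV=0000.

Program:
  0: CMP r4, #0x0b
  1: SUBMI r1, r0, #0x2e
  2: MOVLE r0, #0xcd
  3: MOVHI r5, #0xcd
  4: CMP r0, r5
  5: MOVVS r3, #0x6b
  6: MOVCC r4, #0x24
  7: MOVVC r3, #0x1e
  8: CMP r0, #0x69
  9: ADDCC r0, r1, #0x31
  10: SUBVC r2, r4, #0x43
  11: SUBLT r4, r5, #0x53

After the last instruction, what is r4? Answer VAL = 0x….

VAL = 0x5d

[0] flags=1000 → (cmp)
[1] flags=1000 MI?T → r1=0xca
[2] flags=1000 LE?T → r0=0xcd
[3] flags=1000 HI?F → skip
[4] flags=0010 → (cmp)
[5] flags=0010 VS?F → skip
[6] flags=0010 CC?F → skip
[7] flags=0010 VC?T → r3=0x1e
[8] flags=0011 → (cmp)
[9] flags=0011 CC?F → skip
[10] flags=0011 VC?F → skip
[11] flags=0011 LT?T → r4=0x5d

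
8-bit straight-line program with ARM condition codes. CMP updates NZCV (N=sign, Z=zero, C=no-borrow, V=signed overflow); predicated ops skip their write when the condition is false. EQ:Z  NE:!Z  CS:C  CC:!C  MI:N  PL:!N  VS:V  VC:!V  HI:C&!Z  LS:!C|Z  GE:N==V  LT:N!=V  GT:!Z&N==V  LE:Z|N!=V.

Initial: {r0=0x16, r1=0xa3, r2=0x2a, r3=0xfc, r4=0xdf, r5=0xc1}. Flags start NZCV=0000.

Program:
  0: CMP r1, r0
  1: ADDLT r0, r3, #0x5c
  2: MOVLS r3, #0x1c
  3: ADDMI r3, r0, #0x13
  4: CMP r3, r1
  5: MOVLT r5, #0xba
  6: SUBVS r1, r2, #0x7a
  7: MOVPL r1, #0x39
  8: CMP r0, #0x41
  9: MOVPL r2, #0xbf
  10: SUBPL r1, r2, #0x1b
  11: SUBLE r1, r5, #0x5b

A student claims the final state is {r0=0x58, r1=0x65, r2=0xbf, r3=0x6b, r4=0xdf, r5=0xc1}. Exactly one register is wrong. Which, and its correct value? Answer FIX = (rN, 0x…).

FIX = (r1, 0xa4)

[0] flags=1010 → (cmp)
[1] flags=1010 LT?T → r0=0x58
[2] flags=1010 LS?F → skip
[3] flags=1010 MI?T → r3=0x6b
[4] flags=1001 → (cmp)
[5] flags=1001 LT?F → skip
[6] flags=1001 VS?T → r1=0xb0
[7] flags=1001 PL?F → skip
[8] flags=0010 → (cmp)
[9] flags=0010 PL?T → r2=0xbf
[10] flags=0010 PL?T → r1=0xa4
[11] flags=0010 LE?F → skip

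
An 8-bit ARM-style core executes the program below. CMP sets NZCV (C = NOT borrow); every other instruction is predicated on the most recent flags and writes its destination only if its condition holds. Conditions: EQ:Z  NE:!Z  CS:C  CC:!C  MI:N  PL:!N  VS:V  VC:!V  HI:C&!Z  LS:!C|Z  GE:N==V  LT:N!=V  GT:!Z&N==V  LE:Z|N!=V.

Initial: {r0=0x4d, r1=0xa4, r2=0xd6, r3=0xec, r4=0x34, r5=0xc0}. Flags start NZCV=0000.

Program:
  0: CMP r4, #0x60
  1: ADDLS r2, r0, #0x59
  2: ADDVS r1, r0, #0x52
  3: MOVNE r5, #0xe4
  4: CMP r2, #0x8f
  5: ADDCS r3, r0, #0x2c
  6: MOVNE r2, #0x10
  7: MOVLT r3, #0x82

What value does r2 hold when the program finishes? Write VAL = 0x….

[0] flags=1000 → (cmp)
[1] flags=1000 LS?T → r2=0xa6
[2] flags=1000 VS?F → skip
[3] flags=1000 NE?T → r5=0xe4
[4] flags=0010 → (cmp)
[5] flags=0010 CS?T → r3=0x79
[6] flags=0010 NE?T → r2=0x10
[7] flags=0010 LT?F → skip

VAL = 0x10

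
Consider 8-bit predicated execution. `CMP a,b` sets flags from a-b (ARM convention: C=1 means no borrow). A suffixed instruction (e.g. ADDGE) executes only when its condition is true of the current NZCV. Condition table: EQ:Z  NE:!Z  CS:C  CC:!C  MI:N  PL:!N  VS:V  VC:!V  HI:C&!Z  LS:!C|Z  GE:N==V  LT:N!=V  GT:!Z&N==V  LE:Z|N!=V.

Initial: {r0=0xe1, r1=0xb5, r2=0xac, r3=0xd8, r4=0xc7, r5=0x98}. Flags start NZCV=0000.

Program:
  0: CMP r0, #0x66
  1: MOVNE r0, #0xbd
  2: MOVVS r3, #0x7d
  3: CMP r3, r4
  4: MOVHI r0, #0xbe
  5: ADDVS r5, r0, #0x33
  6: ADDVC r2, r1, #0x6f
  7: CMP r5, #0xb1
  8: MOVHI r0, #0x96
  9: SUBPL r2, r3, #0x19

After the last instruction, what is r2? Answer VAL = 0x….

VAL = 0x64

[0] flags=0011 → (cmp)
[1] flags=0011 NE?T → r0=0xbd
[2] flags=0011 VS?T → r3=0x7d
[3] flags=1001 → (cmp)
[4] flags=1001 HI?F → skip
[5] flags=1001 VS?T → r5=0xf0
[6] flags=1001 VC?F → skip
[7] flags=0010 → (cmp)
[8] flags=0010 HI?T → r0=0x96
[9] flags=0010 PL?T → r2=0x64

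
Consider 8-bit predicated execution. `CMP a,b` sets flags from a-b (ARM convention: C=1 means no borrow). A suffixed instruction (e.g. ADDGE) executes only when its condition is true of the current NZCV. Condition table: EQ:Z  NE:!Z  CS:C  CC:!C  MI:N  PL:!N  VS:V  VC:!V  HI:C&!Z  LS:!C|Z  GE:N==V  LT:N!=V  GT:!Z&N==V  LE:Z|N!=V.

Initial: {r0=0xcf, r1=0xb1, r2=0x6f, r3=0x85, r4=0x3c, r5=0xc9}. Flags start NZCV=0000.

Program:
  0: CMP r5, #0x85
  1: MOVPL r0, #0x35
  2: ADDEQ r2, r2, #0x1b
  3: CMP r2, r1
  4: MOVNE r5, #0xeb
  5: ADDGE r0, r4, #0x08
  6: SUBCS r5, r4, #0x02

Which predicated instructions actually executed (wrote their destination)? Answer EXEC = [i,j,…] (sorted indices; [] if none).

0: ✓ CMP  NZCV=0010
1: ✓ MOVPL  r0←0x35
2: · ADDEQ
3: ✓ CMP  NZCV=1001
4: ✓ MOVNE  r5←0xeb
5: ✓ ADDGE  r0←0x44
6: · SUBCS

EXEC = [1,4,5]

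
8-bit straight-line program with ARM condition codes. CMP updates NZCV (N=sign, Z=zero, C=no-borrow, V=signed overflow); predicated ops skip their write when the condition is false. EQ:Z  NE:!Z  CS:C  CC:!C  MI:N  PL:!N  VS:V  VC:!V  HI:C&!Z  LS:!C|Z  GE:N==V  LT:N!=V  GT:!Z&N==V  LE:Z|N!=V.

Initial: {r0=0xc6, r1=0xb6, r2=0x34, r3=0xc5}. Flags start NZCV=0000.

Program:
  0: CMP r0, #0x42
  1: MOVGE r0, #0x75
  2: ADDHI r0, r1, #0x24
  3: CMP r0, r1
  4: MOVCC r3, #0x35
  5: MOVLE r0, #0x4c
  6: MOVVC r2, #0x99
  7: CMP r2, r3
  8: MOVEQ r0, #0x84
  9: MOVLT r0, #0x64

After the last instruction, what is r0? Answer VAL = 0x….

VAL = 0x64

0: ✓ CMP  NZCV=1010
1: · MOVGE
2: ✓ ADDHI  r0←0xda
3: ✓ CMP  NZCV=0010
4: · MOVCC
5: · MOVLE
6: ✓ MOVVC  r2←0x99
7: ✓ CMP  NZCV=1000
8: · MOVEQ
9: ✓ MOVLT  r0←0x64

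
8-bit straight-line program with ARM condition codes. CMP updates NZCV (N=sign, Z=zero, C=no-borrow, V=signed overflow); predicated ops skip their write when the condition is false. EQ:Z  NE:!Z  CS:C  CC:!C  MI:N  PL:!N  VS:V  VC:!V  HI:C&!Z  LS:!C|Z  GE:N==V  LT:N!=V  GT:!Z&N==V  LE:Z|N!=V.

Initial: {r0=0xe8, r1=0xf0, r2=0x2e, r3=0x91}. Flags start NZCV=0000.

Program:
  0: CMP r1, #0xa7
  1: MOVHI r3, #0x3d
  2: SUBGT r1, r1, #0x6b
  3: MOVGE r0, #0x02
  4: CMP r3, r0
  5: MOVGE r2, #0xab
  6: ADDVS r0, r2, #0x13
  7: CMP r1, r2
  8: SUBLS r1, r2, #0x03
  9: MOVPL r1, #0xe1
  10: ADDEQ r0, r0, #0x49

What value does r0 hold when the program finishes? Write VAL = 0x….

[0] flags=0010 → (cmp)
[1] flags=0010 HI?T → r3=0x3d
[2] flags=0010 GT?T → r1=0x85
[3] flags=0010 GE?T → r0=0x02
[4] flags=0010 → (cmp)
[5] flags=0010 GE?T → r2=0xab
[6] flags=0010 VS?F → skip
[7] flags=1000 → (cmp)
[8] flags=1000 LS?T → r1=0xa8
[9] flags=1000 PL?F → skip
[10] flags=1000 EQ?F → skip

VAL = 0x02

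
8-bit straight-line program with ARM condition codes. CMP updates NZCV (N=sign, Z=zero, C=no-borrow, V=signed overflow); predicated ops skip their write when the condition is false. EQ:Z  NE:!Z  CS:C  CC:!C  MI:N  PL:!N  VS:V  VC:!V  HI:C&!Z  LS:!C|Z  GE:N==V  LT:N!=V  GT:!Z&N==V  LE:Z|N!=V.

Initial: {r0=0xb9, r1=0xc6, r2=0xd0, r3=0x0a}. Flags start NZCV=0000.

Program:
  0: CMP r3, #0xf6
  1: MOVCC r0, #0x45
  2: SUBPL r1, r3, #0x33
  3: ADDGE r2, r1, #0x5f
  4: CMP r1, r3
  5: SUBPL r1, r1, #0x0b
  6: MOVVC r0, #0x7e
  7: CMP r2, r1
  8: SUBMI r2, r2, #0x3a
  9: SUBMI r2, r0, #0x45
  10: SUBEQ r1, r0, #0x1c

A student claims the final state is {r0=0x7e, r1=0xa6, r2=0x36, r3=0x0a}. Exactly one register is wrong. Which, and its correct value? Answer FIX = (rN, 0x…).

FIX = (r1, 0xd7)

[0] flags=0000 → (cmp)
[1] flags=0000 CC?T → r0=0x45
[2] flags=0000 PL?T → r1=0xd7
[3] flags=0000 GE?T → r2=0x36
[4] flags=1010 → (cmp)
[5] flags=1010 PL?F → skip
[6] flags=1010 VC?T → r0=0x7e
[7] flags=0000 → (cmp)
[8] flags=0000 MI?F → skip
[9] flags=0000 MI?F → skip
[10] flags=0000 EQ?F → skip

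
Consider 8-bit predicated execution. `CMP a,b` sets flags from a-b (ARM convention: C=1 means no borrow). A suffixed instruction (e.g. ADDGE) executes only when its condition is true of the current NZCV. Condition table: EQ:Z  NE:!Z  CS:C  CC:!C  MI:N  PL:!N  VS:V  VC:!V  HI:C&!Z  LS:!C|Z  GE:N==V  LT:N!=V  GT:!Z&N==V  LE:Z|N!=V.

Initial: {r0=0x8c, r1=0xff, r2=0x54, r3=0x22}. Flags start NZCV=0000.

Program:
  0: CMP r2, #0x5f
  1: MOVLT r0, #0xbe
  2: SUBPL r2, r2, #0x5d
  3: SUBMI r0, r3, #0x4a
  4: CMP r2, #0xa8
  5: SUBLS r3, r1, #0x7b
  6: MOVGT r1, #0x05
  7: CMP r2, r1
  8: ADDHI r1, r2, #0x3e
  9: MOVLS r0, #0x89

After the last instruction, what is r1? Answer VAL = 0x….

0: ✓ CMP  NZCV=1000
1: ✓ MOVLT  r0←0xbe
2: · SUBPL
3: ✓ SUBMI  r0←0xd8
4: ✓ CMP  NZCV=1001
5: ✓ SUBLS  r3←0x84
6: ✓ MOVGT  r1←0x05
7: ✓ CMP  NZCV=0010
8: ✓ ADDHI  r1←0x92
9: · MOVLS

VAL = 0x92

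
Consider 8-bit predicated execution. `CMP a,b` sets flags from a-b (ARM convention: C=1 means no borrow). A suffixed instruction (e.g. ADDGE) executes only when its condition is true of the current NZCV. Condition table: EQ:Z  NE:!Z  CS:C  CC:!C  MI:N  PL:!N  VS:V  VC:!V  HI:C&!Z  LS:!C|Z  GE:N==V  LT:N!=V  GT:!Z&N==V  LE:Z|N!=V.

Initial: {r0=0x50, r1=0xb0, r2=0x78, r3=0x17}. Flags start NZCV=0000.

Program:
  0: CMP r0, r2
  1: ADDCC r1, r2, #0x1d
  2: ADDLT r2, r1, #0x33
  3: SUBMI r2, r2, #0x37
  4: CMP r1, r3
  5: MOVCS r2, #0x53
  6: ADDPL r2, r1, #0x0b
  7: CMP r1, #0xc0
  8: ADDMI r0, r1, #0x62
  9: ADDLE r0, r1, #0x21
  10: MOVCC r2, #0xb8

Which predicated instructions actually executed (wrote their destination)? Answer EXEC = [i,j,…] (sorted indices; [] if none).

0: ✓ CMP  NZCV=1000
1: ✓ ADDCC  r1←0x95
2: ✓ ADDLT  r2←0xc8
3: ✓ SUBMI  r2←0x91
4: ✓ CMP  NZCV=0011
5: ✓ MOVCS  r2←0x53
6: ✓ ADDPL  r2←0xa0
7: ✓ CMP  NZCV=1000
8: ✓ ADDMI  r0←0xf7
9: ✓ ADDLE  r0←0xb6
10: ✓ MOVCC  r2←0xb8

EXEC = [1,2,3,5,6,8,9,10]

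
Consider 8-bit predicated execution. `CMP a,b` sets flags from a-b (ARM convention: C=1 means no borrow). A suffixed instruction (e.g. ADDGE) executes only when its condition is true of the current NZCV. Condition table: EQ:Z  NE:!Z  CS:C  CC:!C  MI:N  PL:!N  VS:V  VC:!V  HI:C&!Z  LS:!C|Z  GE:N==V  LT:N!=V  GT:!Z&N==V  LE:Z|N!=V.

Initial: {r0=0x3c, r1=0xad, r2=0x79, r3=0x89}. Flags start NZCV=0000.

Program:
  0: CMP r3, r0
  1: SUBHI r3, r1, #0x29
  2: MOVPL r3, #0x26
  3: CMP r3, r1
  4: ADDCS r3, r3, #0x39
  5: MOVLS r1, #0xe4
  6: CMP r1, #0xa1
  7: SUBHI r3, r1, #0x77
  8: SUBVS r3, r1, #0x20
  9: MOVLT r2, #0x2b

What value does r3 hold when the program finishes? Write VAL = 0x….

0: ✓ CMP  NZCV=0011
1: ✓ SUBHI  r3←0x84
2: ✓ MOVPL  r3←0x26
3: ✓ CMP  NZCV=0000
4: · ADDCS
5: ✓ MOVLS  r1←0xe4
6: ✓ CMP  NZCV=0010
7: ✓ SUBHI  r3←0x6d
8: · SUBVS
9: · MOVLT

VAL = 0x6d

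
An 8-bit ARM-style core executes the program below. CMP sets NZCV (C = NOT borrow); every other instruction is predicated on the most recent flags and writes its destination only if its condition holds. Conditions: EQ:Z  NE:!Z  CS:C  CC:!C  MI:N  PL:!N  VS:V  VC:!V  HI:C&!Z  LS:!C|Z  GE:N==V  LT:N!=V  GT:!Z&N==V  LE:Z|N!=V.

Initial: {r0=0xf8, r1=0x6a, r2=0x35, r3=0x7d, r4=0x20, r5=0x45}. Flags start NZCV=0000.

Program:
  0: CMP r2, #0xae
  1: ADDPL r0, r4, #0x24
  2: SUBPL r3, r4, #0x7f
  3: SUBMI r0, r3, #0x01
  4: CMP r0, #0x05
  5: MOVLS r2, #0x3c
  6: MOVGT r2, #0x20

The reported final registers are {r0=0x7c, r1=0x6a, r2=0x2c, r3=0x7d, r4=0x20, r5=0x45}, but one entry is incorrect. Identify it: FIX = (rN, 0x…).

0: ✓ CMP  NZCV=1001
1: · ADDPL
2: · SUBPL
3: ✓ SUBMI  r0←0x7c
4: ✓ CMP  NZCV=0010
5: · MOVLS
6: ✓ MOVGT  r2←0x20

FIX = (r2, 0x20)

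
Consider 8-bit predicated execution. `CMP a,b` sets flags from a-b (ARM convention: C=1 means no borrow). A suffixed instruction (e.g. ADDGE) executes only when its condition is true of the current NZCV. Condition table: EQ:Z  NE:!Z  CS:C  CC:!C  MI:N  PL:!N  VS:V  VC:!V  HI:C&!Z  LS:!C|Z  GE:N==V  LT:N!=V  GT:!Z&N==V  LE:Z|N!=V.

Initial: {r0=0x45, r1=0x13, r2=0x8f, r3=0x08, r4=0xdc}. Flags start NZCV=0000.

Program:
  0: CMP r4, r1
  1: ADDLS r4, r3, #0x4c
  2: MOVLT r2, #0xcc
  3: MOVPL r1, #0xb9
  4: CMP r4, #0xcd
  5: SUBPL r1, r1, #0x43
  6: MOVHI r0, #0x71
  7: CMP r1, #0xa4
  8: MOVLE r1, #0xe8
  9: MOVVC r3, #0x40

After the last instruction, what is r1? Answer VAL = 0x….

[0] flags=1010 → (cmp)
[1] flags=1010 LS?F → skip
[2] flags=1010 LT?T → r2=0xcc
[3] flags=1010 PL?F → skip
[4] flags=0010 → (cmp)
[5] flags=0010 PL?T → r1=0xd0
[6] flags=0010 HI?T → r0=0x71
[7] flags=0010 → (cmp)
[8] flags=0010 LE?F → skip
[9] flags=0010 VC?T → r3=0x40

VAL = 0xd0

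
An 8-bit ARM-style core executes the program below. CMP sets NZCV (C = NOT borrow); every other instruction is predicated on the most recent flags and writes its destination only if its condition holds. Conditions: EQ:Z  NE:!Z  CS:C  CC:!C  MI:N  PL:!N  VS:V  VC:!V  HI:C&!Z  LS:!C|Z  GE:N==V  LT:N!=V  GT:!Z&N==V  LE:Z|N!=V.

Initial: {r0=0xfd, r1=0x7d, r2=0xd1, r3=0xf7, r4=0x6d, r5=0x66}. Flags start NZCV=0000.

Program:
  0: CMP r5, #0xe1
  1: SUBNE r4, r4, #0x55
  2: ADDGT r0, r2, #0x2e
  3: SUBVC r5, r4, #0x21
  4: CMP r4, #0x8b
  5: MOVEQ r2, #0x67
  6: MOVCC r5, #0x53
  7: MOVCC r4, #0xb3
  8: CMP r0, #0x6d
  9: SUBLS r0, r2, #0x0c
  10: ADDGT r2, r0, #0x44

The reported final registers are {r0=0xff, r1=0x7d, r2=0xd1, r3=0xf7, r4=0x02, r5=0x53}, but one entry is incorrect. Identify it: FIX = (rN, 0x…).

FIX = (r4, 0xb3)

0: ✓ CMP  NZCV=1001
1: ✓ SUBNE  r4←0x18
2: ✓ ADDGT  r0←0xff
3: · SUBVC
4: ✓ CMP  NZCV=1001
5: · MOVEQ
6: ✓ MOVCC  r5←0x53
7: ✓ MOVCC  r4←0xb3
8: ✓ CMP  NZCV=1010
9: · SUBLS
10: · ADDGT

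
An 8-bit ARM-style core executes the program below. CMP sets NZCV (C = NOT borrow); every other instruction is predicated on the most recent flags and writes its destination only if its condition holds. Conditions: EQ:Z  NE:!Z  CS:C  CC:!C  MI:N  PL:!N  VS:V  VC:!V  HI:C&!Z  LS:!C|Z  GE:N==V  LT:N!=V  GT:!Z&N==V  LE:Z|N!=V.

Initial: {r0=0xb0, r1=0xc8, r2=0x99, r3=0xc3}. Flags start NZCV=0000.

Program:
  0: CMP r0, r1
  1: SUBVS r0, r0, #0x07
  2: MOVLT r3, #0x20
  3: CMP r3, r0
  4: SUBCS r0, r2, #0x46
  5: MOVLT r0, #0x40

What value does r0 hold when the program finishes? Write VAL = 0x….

VAL = 0xb0

0: ✓ CMP  NZCV=1000
1: · SUBVS
2: ✓ MOVLT  r3←0x20
3: ✓ CMP  NZCV=0000
4: · SUBCS
5: · MOVLT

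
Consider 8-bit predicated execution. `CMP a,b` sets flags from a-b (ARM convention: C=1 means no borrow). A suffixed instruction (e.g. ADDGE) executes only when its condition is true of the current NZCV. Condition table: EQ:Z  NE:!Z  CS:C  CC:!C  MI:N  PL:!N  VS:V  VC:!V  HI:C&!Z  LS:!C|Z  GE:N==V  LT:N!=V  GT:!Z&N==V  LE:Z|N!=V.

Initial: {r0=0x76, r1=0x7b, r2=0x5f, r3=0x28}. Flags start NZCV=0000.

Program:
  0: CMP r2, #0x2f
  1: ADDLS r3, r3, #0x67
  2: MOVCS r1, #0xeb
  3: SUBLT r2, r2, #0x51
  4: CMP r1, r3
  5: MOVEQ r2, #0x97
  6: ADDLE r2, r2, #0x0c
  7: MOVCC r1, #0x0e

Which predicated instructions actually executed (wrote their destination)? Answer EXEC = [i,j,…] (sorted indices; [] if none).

[0] flags=0010 → (cmp)
[1] flags=0010 LS?F → skip
[2] flags=0010 CS?T → r1=0xeb
[3] flags=0010 LT?F → skip
[4] flags=1010 → (cmp)
[5] flags=1010 EQ?F → skip
[6] flags=1010 LE?T → r2=0x6b
[7] flags=1010 CC?F → skip

EXEC = [2,6]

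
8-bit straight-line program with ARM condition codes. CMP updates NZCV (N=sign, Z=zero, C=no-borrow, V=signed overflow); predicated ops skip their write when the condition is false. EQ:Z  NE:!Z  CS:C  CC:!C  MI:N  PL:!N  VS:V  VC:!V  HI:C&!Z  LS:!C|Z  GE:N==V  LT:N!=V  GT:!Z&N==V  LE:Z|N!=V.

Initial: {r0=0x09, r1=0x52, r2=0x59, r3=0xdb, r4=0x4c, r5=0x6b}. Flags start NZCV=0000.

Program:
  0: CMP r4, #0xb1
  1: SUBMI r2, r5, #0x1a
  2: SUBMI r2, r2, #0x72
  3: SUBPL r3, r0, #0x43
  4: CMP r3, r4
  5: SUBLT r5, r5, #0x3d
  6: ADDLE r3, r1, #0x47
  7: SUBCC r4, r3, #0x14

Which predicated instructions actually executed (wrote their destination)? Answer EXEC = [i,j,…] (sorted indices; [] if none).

0: ✓ CMP  NZCV=1001
1: ✓ SUBMI  r2←0x51
2: ✓ SUBMI  r2←0xdf
3: · SUBPL
4: ✓ CMP  NZCV=1010
5: ✓ SUBLT  r5←0x2e
6: ✓ ADDLE  r3←0x99
7: · SUBCC

EXEC = [1,2,5,6]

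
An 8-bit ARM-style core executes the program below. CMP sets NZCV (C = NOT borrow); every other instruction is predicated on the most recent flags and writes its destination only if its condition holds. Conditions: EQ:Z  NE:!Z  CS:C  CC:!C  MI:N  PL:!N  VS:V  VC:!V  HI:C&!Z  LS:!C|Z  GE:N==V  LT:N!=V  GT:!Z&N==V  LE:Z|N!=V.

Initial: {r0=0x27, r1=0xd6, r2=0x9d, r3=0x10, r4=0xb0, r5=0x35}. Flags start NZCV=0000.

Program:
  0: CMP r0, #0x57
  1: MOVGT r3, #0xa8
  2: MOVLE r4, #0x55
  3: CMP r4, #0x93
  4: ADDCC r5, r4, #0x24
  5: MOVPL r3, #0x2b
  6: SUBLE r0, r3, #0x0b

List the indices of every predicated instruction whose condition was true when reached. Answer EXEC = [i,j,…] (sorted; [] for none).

[0] flags=1000 → (cmp)
[1] flags=1000 GT?F → skip
[2] flags=1000 LE?T → r4=0x55
[3] flags=1001 → (cmp)
[4] flags=1001 CC?T → r5=0x79
[5] flags=1001 PL?F → skip
[6] flags=1001 LE?F → skip

EXEC = [2,4]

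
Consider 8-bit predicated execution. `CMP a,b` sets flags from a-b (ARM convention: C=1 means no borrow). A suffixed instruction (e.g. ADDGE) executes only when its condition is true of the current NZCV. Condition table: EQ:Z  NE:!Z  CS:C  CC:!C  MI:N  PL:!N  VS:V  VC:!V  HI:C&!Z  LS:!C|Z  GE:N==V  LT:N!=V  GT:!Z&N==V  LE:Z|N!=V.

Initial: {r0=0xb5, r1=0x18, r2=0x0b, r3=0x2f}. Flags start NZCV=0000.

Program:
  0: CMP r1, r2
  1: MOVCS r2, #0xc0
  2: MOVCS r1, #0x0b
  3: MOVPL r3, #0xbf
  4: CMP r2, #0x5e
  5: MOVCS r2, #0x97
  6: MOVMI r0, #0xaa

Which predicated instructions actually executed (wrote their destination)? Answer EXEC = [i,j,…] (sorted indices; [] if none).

0: ✓ CMP  NZCV=0010
1: ✓ MOVCS  r2←0xc0
2: ✓ MOVCS  r1←0x0b
3: ✓ MOVPL  r3←0xbf
4: ✓ CMP  NZCV=0011
5: ✓ MOVCS  r2←0x97
6: · MOVMI

EXEC = [1,2,3,5]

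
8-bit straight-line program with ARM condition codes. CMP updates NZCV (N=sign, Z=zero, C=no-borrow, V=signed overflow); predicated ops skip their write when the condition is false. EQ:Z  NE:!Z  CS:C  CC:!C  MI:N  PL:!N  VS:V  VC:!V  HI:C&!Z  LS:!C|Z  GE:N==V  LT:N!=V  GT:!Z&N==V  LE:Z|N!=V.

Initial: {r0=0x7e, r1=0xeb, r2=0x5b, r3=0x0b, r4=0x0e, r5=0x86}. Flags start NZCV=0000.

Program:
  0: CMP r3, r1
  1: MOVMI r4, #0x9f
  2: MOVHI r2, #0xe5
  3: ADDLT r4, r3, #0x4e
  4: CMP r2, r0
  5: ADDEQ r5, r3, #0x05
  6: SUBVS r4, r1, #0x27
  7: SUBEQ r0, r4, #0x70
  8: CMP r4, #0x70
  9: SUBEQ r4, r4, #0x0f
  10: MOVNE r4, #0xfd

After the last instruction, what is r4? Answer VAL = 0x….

VAL = 0xfd

[0] flags=0000 → (cmp)
[1] flags=0000 MI?F → skip
[2] flags=0000 HI?F → skip
[3] flags=0000 LT?F → skip
[4] flags=1000 → (cmp)
[5] flags=1000 EQ?F → skip
[6] flags=1000 VS?F → skip
[7] flags=1000 EQ?F → skip
[8] flags=1000 → (cmp)
[9] flags=1000 EQ?F → skip
[10] flags=1000 NE?T → r4=0xfd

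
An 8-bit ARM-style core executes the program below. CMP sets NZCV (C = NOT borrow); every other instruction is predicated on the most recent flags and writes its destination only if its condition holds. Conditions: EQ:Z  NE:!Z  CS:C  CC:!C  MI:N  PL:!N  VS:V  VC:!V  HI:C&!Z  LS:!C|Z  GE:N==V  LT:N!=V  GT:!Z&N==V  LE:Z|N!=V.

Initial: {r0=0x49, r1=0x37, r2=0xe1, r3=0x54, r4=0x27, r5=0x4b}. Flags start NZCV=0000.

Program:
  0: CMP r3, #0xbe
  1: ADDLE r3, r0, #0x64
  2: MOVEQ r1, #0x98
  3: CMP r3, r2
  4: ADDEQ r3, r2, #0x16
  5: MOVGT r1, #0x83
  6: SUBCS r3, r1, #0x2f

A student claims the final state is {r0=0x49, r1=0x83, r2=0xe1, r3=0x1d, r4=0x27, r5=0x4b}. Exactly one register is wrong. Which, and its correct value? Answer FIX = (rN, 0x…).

FIX = (r3, 0x54)

[0] flags=1001 → (cmp)
[1] flags=1001 LE?F → skip
[2] flags=1001 EQ?F → skip
[3] flags=0000 → (cmp)
[4] flags=0000 EQ?F → skip
[5] flags=0000 GT?T → r1=0x83
[6] flags=0000 CS?F → skip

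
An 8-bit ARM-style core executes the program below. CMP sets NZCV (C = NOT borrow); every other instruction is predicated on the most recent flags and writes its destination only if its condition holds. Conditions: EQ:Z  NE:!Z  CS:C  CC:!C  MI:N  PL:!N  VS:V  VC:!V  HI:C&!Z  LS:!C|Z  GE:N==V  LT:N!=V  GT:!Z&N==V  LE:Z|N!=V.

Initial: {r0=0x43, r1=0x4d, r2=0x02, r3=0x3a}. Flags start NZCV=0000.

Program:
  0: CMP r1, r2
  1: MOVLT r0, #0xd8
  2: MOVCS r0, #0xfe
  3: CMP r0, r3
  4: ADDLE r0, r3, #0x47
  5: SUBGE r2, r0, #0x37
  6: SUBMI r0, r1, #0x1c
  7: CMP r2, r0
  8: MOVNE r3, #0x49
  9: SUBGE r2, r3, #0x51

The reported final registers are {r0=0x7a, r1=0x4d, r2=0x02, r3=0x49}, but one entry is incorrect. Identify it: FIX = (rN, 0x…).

[0] flags=0010 → (cmp)
[1] flags=0010 LT?F → skip
[2] flags=0010 CS?T → r0=0xfe
[3] flags=1010 → (cmp)
[4] flags=1010 LE?T → r0=0x81
[5] flags=1010 GE?F → skip
[6] flags=1010 MI?T → r0=0x31
[7] flags=1000 → (cmp)
[8] flags=1000 NE?T → r3=0x49
[9] flags=1000 GE?F → skip

FIX = (r0, 0x31)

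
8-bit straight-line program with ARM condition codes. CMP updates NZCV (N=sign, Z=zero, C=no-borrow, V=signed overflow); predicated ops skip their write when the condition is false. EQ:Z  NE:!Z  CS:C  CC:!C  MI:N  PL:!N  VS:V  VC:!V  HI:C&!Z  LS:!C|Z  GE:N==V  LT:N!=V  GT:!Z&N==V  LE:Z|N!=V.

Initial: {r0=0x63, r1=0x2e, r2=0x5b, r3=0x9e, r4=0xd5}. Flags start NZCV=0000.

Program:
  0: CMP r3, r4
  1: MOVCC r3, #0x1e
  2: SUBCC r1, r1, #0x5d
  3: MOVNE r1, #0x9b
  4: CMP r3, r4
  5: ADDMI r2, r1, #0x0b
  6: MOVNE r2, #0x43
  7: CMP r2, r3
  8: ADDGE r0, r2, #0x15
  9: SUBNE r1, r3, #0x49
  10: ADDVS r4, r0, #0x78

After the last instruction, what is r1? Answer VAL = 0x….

0: ✓ CMP  NZCV=1000
1: ✓ MOVCC  r3←0x1e
2: ✓ SUBCC  r1←0xd1
3: ✓ MOVNE  r1←0x9b
4: ✓ CMP  NZCV=0000
5: · ADDMI
6: ✓ MOVNE  r2←0x43
7: ✓ CMP  NZCV=0010
8: ✓ ADDGE  r0←0x58
9: ✓ SUBNE  r1←0xd5
10: · ADDVS

VAL = 0xd5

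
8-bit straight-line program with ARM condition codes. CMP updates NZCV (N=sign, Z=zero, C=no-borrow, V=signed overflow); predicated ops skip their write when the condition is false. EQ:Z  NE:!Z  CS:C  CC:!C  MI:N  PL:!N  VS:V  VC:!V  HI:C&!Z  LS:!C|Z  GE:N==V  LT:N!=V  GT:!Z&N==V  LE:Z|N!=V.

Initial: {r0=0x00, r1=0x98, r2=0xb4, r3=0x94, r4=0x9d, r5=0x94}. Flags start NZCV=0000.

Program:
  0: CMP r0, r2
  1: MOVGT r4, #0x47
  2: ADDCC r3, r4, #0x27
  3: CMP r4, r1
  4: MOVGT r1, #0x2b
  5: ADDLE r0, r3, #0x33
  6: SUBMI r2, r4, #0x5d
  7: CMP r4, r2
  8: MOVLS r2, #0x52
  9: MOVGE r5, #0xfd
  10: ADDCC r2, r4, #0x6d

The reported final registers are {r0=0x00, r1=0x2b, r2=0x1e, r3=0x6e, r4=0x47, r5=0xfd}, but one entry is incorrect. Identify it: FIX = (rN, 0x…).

FIX = (r2, 0xb4)

0: ✓ CMP  NZCV=0000
1: ✓ MOVGT  r4←0x47
2: ✓ ADDCC  r3←0x6e
3: ✓ CMP  NZCV=1001
4: ✓ MOVGT  r1←0x2b
5: · ADDLE
6: ✓ SUBMI  r2←0xea
7: ✓ CMP  NZCV=0000
8: ✓ MOVLS  r2←0x52
9: ✓ MOVGE  r5←0xfd
10: ✓ ADDCC  r2←0xb4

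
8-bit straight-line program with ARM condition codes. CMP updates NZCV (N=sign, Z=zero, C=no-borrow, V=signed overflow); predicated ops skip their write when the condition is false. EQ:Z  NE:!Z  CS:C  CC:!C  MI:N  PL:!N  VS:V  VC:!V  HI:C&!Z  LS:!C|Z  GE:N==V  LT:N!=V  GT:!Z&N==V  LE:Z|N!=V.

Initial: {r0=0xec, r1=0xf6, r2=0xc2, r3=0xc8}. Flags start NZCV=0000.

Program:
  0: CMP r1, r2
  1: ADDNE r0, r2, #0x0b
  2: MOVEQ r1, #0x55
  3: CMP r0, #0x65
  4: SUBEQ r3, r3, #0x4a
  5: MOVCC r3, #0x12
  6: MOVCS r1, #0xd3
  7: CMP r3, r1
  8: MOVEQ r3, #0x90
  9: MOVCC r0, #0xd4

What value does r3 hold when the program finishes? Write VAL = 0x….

VAL = 0xc8

0: ✓ CMP  NZCV=0010
1: ✓ ADDNE  r0←0xcd
2: · MOVEQ
3: ✓ CMP  NZCV=0011
4: · SUBEQ
5: · MOVCC
6: ✓ MOVCS  r1←0xd3
7: ✓ CMP  NZCV=1000
8: · MOVEQ
9: ✓ MOVCC  r0←0xd4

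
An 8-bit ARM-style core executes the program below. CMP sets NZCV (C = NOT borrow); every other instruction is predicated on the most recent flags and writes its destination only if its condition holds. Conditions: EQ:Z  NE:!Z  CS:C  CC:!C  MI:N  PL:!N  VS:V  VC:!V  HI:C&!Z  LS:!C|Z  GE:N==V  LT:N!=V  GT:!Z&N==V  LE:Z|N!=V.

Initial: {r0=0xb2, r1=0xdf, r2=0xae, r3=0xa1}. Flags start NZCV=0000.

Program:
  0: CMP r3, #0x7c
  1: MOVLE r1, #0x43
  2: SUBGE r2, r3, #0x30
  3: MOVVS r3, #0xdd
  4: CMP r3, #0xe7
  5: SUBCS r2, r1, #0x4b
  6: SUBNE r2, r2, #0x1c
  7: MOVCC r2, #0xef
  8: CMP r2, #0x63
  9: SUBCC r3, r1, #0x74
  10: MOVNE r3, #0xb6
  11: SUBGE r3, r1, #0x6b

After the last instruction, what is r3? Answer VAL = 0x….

VAL = 0xb6

[0] flags=0011 → (cmp)
[1] flags=0011 LE?T → r1=0x43
[2] flags=0011 GE?F → skip
[3] flags=0011 VS?T → r3=0xdd
[4] flags=1000 → (cmp)
[5] flags=1000 CS?F → skip
[6] flags=1000 NE?T → r2=0x92
[7] flags=1000 CC?T → r2=0xef
[8] flags=1010 → (cmp)
[9] flags=1010 CC?F → skip
[10] flags=1010 NE?T → r3=0xb6
[11] flags=1010 GE?F → skip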